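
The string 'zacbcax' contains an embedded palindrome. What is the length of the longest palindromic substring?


Scanning 'zacbcax' for palindromic substrings.
Substring at positions 1-5: 'acbca'.
Check: reverse('acbca') = 'acbca' -> palindrome confirmed.
Neighbouring characters ('z' / 'x') break symmetry, so it cannot extend further.
No longer palindromic substring exists; longest length = 5

5


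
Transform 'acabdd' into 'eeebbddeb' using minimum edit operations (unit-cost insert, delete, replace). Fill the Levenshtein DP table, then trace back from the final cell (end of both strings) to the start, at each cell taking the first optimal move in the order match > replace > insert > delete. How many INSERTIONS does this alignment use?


Edit distance = 6. Backtracking from cell (6, 9) with preference match > replace > insert > delete,
then listing the resulting alignment 'acabdd' -> 'eeebbddeb' left to right:
  Step 1: insert 'e' [insertion #1]
  Step 2: replace a->e
  Step 3: replace c->e
  Step 4: replace a->b
  Step 5: keep 'b'
  Step 6: keep 'd'
  Step 7: keep 'd'
  Step 8: insert 'e' [insertion #2]
  Step 9: insert 'b' [insertion #3]
Total insertions: 3

3


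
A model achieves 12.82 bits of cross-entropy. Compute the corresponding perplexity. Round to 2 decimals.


Perplexity formula: PP = 2^H
H = 12.82
PP = 2^12.82
Decompose: 2^12.82 = 2^12 * 2^0.82
2^12 = 4096, 2^0.82 ~ 1.7654060
PP ~ 4096 * 1.7654060 = 7231.1029760
Rounded to 2 decimals: 7231.10

7231.10


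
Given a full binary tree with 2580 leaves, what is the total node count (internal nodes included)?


Leaf nodes (terminals): 2580
Internal nodes = n - 1 = 2580 - 1 = 2579
Total = leaves + internal = 2580 + 2579 = 5159

5159


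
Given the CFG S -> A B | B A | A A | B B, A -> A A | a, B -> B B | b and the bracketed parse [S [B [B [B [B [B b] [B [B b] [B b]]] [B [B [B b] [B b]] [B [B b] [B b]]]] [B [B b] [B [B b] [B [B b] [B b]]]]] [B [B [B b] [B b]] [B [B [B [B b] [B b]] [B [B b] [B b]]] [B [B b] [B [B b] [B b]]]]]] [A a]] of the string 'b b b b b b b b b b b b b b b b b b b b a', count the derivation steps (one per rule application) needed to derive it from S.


Every bracketed nonterminal node [X ...] in the tree is produced by exactly one rule application.
Reading the tree off as a leftmost derivation:
  Step 1: S  =>  B A   (applied S -> B A)
  Step 2: B A  =>  B B A   (applied B -> B B)
  Step 3: B B A  =>  B B B A   (applied B -> B B)
  Step 4: B B B A  =>  B B B B A   (applied B -> B B)
  Step 5: B B B B A  =>  B B B B B A   (applied B -> B B)
  Step 6: B B B B B A  =>  b B B B B A   (applied B -> b)
  Step 7: b B B B B A  =>  b B B B B B A   (applied B -> B B)
  Step 8: b B B B B B A  =>  b b B B B B A   (applied B -> b)
  Step 9: b b B B B B A  =>  b b b B B B A   (applied B -> b)
  Step 10: b b b B B B A  =>  b b b B B B B A   (applied B -> B B)
  Step 11: b b b B B B B A  =>  b b b B B B B B A   (applied B -> B B)
  Step 12: b b b B B B B B A  =>  b b b b B B B B A   (applied B -> b)
  Step 13: b b b b B B B B A  =>  b b b b b B B B A   (applied B -> b)
  Step 14: b b b b b B B B A  =>  b b b b b B B B B A   (applied B -> B B)
  Step 15: b b b b b B B B B A  =>  b b b b b b B B B A   (applied B -> b)
  Step 16: b b b b b b B B B A  =>  b b b b b b b B B A   (applied B -> b)
  Step 17: b b b b b b b B B A  =>  b b b b b b b B B B A   (applied B -> B B)
  Step 18: b b b b b b b B B B A  =>  b b b b b b b b B B A   (applied B -> b)
  Step 19: b b b b b b b b B B A  =>  b b b b b b b b B B B A   (applied B -> B B)
  Step 20: b b b b b b b b B B B A  =>  b b b b b b b b b B B A   (applied B -> b)
  Step 21: b b b b b b b b b B B A  =>  b b b b b b b b b B B B A   (applied B -> B B)
  Step 22: b b b b b b b b b B B B A  =>  b b b b b b b b b b B B A   (applied B -> b)
  Step 23: b b b b b b b b b b B B A  =>  b b b b b b b b b b b B A   (applied B -> b)
  Step 24: b b b b b b b b b b b B A  =>  b b b b b b b b b b b B B A   (applied B -> B B)
  Step 25: b b b b b b b b b b b B B A  =>  b b b b b b b b b b b B B B A   (applied B -> B B)
  Step 26: b b b b b b b b b b b B B B A  =>  b b b b b b b b b b b b B B A   (applied B -> b)
  Step 27: b b b b b b b b b b b b B B A  =>  b b b b b b b b b b b b b B A   (applied B -> b)
  Step 28: b b b b b b b b b b b b b B A  =>  b b b b b b b b b b b b b B B A   (applied B -> B B)
  Step 29: b b b b b b b b b b b b b B B A  =>  b b b b b b b b b b b b b B B B A   (applied B -> B B)
  Step 30: b b b b b b b b b b b b b B B B A  =>  b b b b b b b b b b b b b B B B B A   (applied B -> B B)
  Step 31: b b b b b b b b b b b b b B B B B A  =>  b b b b b b b b b b b b b b B B B A   (applied B -> b)
  Step 32: b b b b b b b b b b b b b b B B B A  =>  b b b b b b b b b b b b b b b B B A   (applied B -> b)
  Step 33: b b b b b b b b b b b b b b b B B A  =>  b b b b b b b b b b b b b b b B B B A   (applied B -> B B)
  Step 34: b b b b b b b b b b b b b b b B B B A  =>  b b b b b b b b b b b b b b b b B B A   (applied B -> b)
  Step 35: b b b b b b b b b b b b b b b b B B A  =>  b b b b b b b b b b b b b b b b b B A   (applied B -> b)
  Step 36: b b b b b b b b b b b b b b b b b B A  =>  b b b b b b b b b b b b b b b b b B B A   (applied B -> B B)
  Step 37: b b b b b b b b b b b b b b b b b B B A  =>  b b b b b b b b b b b b b b b b b b B A   (applied B -> b)
  Step 38: b b b b b b b b b b b b b b b b b b B A  =>  b b b b b b b b b b b b b b b b b b B B A   (applied B -> B B)
  Step 39: b b b b b b b b b b b b b b b b b b B B A  =>  b b b b b b b b b b b b b b b b b b b B A   (applied B -> b)
  Step 40: b b b b b b b b b b b b b b b b b b b B A  =>  b b b b b b b b b b b b b b b b b b b b A   (applied B -> b)
  Step 41: b b b b b b b b b b b b b b b b b b b b A  =>  b b b b b b b b b b b b b b b b b b b b a   (applied A -> a)
Final yield: b b b b b b b b b b b b b b b b b b b b a
Total rewrite steps: 41

41


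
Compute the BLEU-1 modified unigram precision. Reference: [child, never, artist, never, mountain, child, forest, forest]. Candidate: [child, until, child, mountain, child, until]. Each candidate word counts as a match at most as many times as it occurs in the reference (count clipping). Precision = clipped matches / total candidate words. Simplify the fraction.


Reference word counts: {'artist': 1, 'child': 2, 'forest': 2, 'mountain': 1, 'never': 2}
Checking each candidate word (with clipping):
  'child' -> in reference (ref count 2, used 1/2) -> match (matches: 1)
  'until' -> not in reference -> no match (matches: 1)
  'child' -> in reference (ref count 2, used 2/2) -> match (matches: 2)
  'mountain' -> in reference (ref count 1, used 1/1) -> match (matches: 3)
  'child' -> ref count 2 already used up (2/2) -> clipped, no match (matches: 3)
  'until' -> not in reference -> no match (matches: 3)
Clipped matches: 3, Candidate length: 6
Precision = 3/6 = 1/2

1/2


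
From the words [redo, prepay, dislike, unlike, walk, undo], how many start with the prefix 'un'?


Checking each word for prefix 'un':
  'redo' -> no (count: 0)
  'prepay' -> no (count: 0)
  'dislike' -> no (count: 0)
  'unlike' -> YES, starts with 'un' (count: 1)
  'walk' -> no (count: 1)
  'undo' -> YES, starts with 'un' (count: 2)
Total with prefix 'un': 2

2


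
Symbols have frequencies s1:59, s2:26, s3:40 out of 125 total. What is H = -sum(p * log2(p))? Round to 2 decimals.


Computing entropy H = -sum(p_i * log2(p_i)):
  s1: p = 59/125 = 0.4720, -p*log2(p) = 0.5112
  s2: p = 26/125 = 0.2080, -p*log2(p) = 0.4712
  s3: p = 40/125 = 0.3200, -p*log2(p) = 0.5260
H = sum of terms = 1.5084
Rounded to 2 decimals: 1.51

1.51


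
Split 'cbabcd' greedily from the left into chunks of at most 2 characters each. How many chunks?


'cbabcd' has 6 characters.
Chunking with max size 2:
  Chunk 1: 'cb' (positions 0-1)
  Chunk 2: 'ab' (positions 2-3)
  Chunk 3: 'cd' (positions 4-5)
Total chunks: ceil(6 / 2) = 3

3


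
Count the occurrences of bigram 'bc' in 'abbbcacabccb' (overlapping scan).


Scanning 'abbbcacabccb' for bigram 'bc':
  Position 0: 'ab' -> no
  Position 1: 'bb' -> no
  Position 2: 'bb' -> no
  Position 3: 'bc' -> MATCH
  Position 4: 'ca' -> no
  Position 5: 'ac' -> no
  Position 6: 'ca' -> no
  Position 7: 'ab' -> no
  Position 8: 'bc' -> MATCH
  Position 9: 'cc' -> no
  Position 10: 'cb' -> no
Total matches: 2

2


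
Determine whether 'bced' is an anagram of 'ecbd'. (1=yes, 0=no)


Sort characters of 'bced': 'bcde'
Sort characters of 'ecbd': 'bcde'
Sorted forms match -> they ARE anagrams
Result: 1

1


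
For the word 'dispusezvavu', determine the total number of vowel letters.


Scanning each character of 'dispusezvavu':
  Position 1: 'd' -> consonant (running count: 0)
  Position 2: 'i' -> vowel (running count: 1)
  Position 3: 's' -> consonant (running count: 1)
  Position 4: 'p' -> consonant (running count: 1)
  Position 5: 'u' -> vowel (running count: 2)
  Position 6: 's' -> consonant (running count: 2)
  Position 7: 'e' -> vowel (running count: 3)
  Position 8: 'z' -> consonant (running count: 3)
  Position 9: 'v' -> consonant (running count: 3)
  Position 10: 'a' -> vowel (running count: 4)
  Position 11: 'v' -> consonant (running count: 4)
  Position 12: 'u' -> vowel (running count: 5)
Total vowels: 5

5


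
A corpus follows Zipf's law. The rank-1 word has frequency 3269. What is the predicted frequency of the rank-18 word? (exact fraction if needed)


Zipf's law: freq(rank) = f1 / rank
f1 = 3269, rank = 18
freq = 3269 / 18
GCD(3269, 18) = 1
Simplified: 3269/18

3269/18


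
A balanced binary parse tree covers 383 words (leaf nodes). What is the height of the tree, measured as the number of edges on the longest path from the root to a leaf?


In a balanced binary tree with n leaves the deepest leaf is ceil(log2(n)) edges below the root.
log2(383) = 8.5812
ceil(8.5812) = 9
height (edges) = 9

9


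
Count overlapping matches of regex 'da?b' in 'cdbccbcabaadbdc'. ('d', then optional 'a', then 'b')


Pattern: da?b means 'd', then optional 'a', then 'b'.
Scanning 'cdbccbcabaadbdc' position-by-position:
  Pos 0: window 'cdb' -> no
  Pos 1: window 'dbc' -> MATCH
  Pos 2: window 'bcc' -> no
  Pos 3: window 'ccb' -> no
  Pos 4: window 'cbc' -> no
  Pos 5: window 'bca' -> no
  Pos 6: window 'cab' -> no
  Pos 7: window 'aba' -> no
  Pos 8: window 'baa' -> no
  Pos 9: window 'aad' -> no
  Pos 10: window 'adb' -> no
  Pos 11: window 'dbd' -> MATCH
  Pos 12: window 'bdc' -> no
  Pos 13: window 'dc' -> no
  Pos 14: window 'c' -> no
Total matches: 2

2


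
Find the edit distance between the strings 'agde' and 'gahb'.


Building DP table for s1='agde' (len 4) and s2='gahb' (len 4):
       g  a  h  b
    0  1  2  3  4
  a 1  1  1  2  3
  g 2  1  2  2  3
  d 3  2  2  3  3
  e 4  3  3  3  4
Edit distance = dp[4][4] = 4

4


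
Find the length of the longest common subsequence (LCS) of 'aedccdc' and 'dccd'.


DP table for LCS of 'aedccdc' and 'dccd':
       d  c  c  d
    0  0  0  0  0
  a 0  0  0  0  0
  e 0  0  0  0  0
  d 0  1  1  1  1
  c 0  1  2  2  2
  c 0  1  2  3  3
  d 0  1  2  3  4
  c 0  1  2  3  4
LCS: 'dccd'
LCS length = 4

4


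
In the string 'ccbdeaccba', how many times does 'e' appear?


Scanning 'ccbdeaccba' for 'e':
  Position 4: 'e' -> MATCH (count: 1)
Total occurrences of 'e': 1

1


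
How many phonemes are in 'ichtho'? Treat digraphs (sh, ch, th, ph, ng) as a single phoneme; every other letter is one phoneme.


Parsing 'ichtho' greedily, digraphs first:
  'i' -> vowel phoneme (phonemes so far: 1)
  'ch' -> digraph (1 consonant phoneme) (phonemes so far: 2)
  'th' -> digraph (1 consonant phoneme) (phonemes so far: 3)
  'o' -> vowel phoneme (phonemes so far: 4)
Total phonemes: 4

4


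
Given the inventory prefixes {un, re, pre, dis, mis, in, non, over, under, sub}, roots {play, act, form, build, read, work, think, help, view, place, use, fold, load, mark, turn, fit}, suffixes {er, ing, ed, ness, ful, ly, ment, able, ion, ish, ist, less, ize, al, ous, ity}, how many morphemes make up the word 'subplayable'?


Segmenting 'subplayable' against the inventory:
  'sub' -> prefix (morpheme 1)
  'play' -> root (morpheme 2)
  'able' -> suffix (morpheme 3)
Total morphemes: 3

3


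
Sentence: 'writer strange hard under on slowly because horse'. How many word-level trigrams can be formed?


Word trigrams from [8] words:
  Trigram 1: (writer strange hard)
  Trigram 2: (strange hard under)
  Trigram 3: (hard under on)
  Trigram 4: (under on slowly)
  Trigram 5: (on slowly because)
  Trigram 6: (slowly because horse)
Total word trigrams: 8 - 2 = 6

6


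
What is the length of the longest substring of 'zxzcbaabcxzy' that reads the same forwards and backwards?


Scanning 'zxzcbaabcxzy' for palindromic substrings.
Substring at positions 3-8: 'cbaabc'.
Check: reverse('cbaabc') = 'cbaabc' -> palindrome confirmed.
Neighbouring characters ('z' / 'x') break symmetry, so it cannot extend further.
No longer palindromic substring exists; longest length = 6

6


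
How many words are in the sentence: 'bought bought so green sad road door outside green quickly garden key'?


Counting words by splitting on spaces:
  Word 1: 'bought'
  Word 2: 'bought'
  Word 3: 'so'
  Word 4: 'green'
  Word 5: 'sad'
  Word 6: 'road'
  Word 7: 'door'
  Word 8: 'outside'
  Word 9: 'green'
  Word 10: 'quickly'
  Word 11: 'garden'
  Word 12: 'key'
Total words: 12

12


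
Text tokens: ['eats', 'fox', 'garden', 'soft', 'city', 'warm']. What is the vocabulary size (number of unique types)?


Listing all tokens and tracking unique types:
  Token 1: 'eats' -> NEW (unique so far: 1)
  Token 2: 'fox' -> NEW (unique so far: 2)
  Token 3: 'garden' -> NEW (unique so far: 3)
  Token 4: 'soft' -> NEW (unique so far: 4)
  Token 5: 'city' -> NEW (unique so far: 5)
  Token 6: 'warm' -> NEW (unique so far: 6)
Unique types: ('city', 'eats', 'fox', 'garden', 'soft', 'warm')
Vocabulary size: 6

6


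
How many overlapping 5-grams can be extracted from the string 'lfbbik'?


String 'lfbbik' has length L = 6.
Number of overlapping n-grams = L - n + 1
Substituting: 6 - 5 + 1 = 2

2


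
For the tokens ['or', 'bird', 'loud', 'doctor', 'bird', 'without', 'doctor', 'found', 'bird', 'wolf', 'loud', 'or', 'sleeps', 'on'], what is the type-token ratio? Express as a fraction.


Tokens: 14
Unique types: ('bird', 'doctor', 'found', 'loud', 'on', 'or', 'sleeps', 'without', 'wolf') = 9
TTR = 9/14
Already in lowest terms.

9/14


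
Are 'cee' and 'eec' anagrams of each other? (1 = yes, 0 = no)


Sort characters of 'cee': 'cee'
Sort characters of 'eec': 'cee'
Sorted forms match -> they ARE anagrams
Result: 1

1


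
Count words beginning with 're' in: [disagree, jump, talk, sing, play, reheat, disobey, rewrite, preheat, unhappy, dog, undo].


Checking each word for prefix 're':
  'disagree' -> no (count: 0)
  'jump' -> no (count: 0)
  'talk' -> no (count: 0)
  'sing' -> no (count: 0)
  'play' -> no (count: 0)
  'reheat' -> YES, starts with 're' (count: 1)
  'disobey' -> no (count: 1)
  'rewrite' -> YES, starts with 're' (count: 2)
  'preheat' -> no (count: 2)
  'unhappy' -> no (count: 2)
  'dog' -> no (count: 2)
  'undo' -> no (count: 2)
Total with prefix 're': 2

2


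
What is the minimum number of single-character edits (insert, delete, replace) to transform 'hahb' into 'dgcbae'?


Building DP table for s1='hahb' (len 4) and s2='dgcbae' (len 6):
       d  g  c  b  a  e
    0  1  2  3  4  5  6
  h 1  1  2  3  4  5  6
  a 2  2  2  3  4  4  5
  h 3  3  3  3  4  5  5
  b 4  4  4  4  3  4  5
Edit distance = dp[4][6] = 5

5


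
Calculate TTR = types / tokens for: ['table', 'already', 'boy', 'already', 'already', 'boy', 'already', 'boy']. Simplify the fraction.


Tokens: 8
Unique types: ('already', 'boy', 'table') = 3
TTR = 3/8
Already in lowest terms.

3/8


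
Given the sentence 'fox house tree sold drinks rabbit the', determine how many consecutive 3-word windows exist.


Word trigrams from [7] words:
  Trigram 1: (fox house tree)
  Trigram 2: (house tree sold)
  Trigram 3: (tree sold drinks)
  Trigram 4: (sold drinks rabbit)
  Trigram 5: (drinks rabbit the)
Total word trigrams: 7 - 2 = 5

5


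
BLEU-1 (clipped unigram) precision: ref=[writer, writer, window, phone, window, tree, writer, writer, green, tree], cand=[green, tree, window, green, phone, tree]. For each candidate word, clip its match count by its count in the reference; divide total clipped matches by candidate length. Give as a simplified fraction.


Reference word counts: {'green': 1, 'phone': 1, 'tree': 2, 'window': 2, 'writer': 4}
Checking each candidate word (with clipping):
  'green' -> in reference (ref count 1, used 1/1) -> match (matches: 1)
  'tree' -> in reference (ref count 2, used 1/2) -> match (matches: 2)
  'window' -> in reference (ref count 2, used 1/2) -> match (matches: 3)
  'green' -> ref count 1 already used up (1/1) -> clipped, no match (matches: 3)
  'phone' -> in reference (ref count 1, used 1/1) -> match (matches: 4)
  'tree' -> in reference (ref count 2, used 2/2) -> match (matches: 5)
Clipped matches: 5, Candidate length: 6
Precision = 5/6

5/6


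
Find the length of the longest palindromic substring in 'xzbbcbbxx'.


Scanning 'xzbbcbbxx' for palindromic substrings.
Substring at positions 2-6: 'bbcbb'.
Check: reverse('bbcbb') = 'bbcbb' -> palindrome confirmed.
Neighbouring characters ('z' / 'x') break symmetry, so it cannot extend further.
No longer palindromic substring exists; longest length = 5

5


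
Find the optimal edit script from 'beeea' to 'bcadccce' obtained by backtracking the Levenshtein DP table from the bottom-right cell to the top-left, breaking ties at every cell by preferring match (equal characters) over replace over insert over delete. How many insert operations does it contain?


Edit distance = 7. Backtracking from cell (5, 8) with preference match > replace > insert > delete,
then listing the resulting alignment 'beeea' -> 'bcadccce' left to right:
  Step 1: keep 'b'
  Step 2: insert 'c' [insertion #1]
  Step 3: insert 'a' [insertion #2]
  Step 4: insert 'd' [insertion #3]
  Step 5: replace e->c
  Step 6: replace e->c
  Step 7: replace e->c
  Step 8: replace a->e
Total insertions: 3

3


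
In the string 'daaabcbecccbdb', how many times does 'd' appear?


Scanning 'daaabcbecccbdb' for 'd':
  Position 0: 'd' -> MATCH (count: 1)
  Position 12: 'd' -> MATCH (count: 2)
Total occurrences of 'd': 2

2


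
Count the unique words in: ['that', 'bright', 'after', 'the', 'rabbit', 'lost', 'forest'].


Listing all tokens and tracking unique types:
  Token 1: 'that' -> NEW (unique so far: 1)
  Token 2: 'bright' -> NEW (unique so far: 2)
  Token 3: 'after' -> NEW (unique so far: 3)
  Token 4: 'the' -> NEW (unique so far: 4)
  Token 5: 'rabbit' -> NEW (unique so far: 5)
  Token 6: 'lost' -> NEW (unique so far: 6)
  Token 7: 'forest' -> NEW (unique so far: 7)
Unique types: ('after', 'bright', 'forest', 'lost', 'rabbit', 'that', 'the')
Vocabulary size: 7

7


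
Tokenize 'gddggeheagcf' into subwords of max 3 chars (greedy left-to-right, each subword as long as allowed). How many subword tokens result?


'gddggeheagcf' has 12 characters.
Chunking with max size 3:
  Chunk 1: 'gdd' (positions 0-2)
  Chunk 2: 'gge' (positions 3-5)
  Chunk 3: 'hea' (positions 6-8)
  Chunk 4: 'gcf' (positions 9-11)
Total chunks: ceil(12 / 3) = 4

4


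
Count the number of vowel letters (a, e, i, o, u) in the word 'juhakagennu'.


Scanning each character of 'juhakagennu':
  Position 1: 'j' -> consonant (running count: 0)
  Position 2: 'u' -> vowel (running count: 1)
  Position 3: 'h' -> consonant (running count: 1)
  Position 4: 'a' -> vowel (running count: 2)
  Position 5: 'k' -> consonant (running count: 2)
  Position 6: 'a' -> vowel (running count: 3)
  Position 7: 'g' -> consonant (running count: 3)
  Position 8: 'e' -> vowel (running count: 4)
  Position 9: 'n' -> consonant (running count: 4)
  Position 10: 'n' -> consonant (running count: 4)
  Position 11: 'u' -> vowel (running count: 5)
Total vowels: 5

5


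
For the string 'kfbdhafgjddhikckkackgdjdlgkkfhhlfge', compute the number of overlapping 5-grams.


String 'kfbdhafgjddhikckkackgdjdlgkkfhhlfge' has length L = 35.
Number of overlapping n-grams = L - n + 1
Substituting: 35 - 5 + 1 = 31

31


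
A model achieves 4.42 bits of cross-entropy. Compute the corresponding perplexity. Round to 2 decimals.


Perplexity formula: PP = 2^H
H = 4.42
PP = 2^4.42
Decompose: 2^4.42 = 2^4 * 2^0.42
2^4 = 16, 2^0.42 ~ 1.3379276
PP ~ 16 * 1.3379276 = 21.4068416
Rounded to 2 decimals: 21.41

21.41


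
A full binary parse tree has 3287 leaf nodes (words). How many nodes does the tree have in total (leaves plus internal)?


Leaf nodes (terminals): 3287
Internal nodes = n - 1 = 3287 - 1 = 3286
Total = leaves + internal = 3287 + 3286 = 6573

6573


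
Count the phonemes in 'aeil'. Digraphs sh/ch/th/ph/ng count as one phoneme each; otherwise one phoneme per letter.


Parsing 'aeil' greedily, digraphs first:
  'a' -> vowel phoneme (phonemes so far: 1)
  'e' -> vowel phoneme (phonemes so far: 2)
  'i' -> vowel phoneme (phonemes so far: 3)
  'l' -> consonant phoneme (phonemes so far: 4)
Total phonemes: 4

4


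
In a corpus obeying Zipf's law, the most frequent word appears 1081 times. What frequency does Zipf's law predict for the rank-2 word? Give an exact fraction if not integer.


Zipf's law: freq(rank) = f1 / rank
f1 = 1081, rank = 2
freq = 1081 / 2
GCD(1081, 2) = 1
Simplified: 1081/2

1081/2


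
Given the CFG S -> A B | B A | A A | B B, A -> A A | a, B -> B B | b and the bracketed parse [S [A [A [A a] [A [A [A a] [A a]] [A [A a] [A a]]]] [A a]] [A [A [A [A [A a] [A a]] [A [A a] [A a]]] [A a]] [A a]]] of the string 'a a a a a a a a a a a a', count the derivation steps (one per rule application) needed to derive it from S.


Every bracketed nonterminal node [X ...] in the tree is produced by exactly one rule application.
Reading the tree off as a leftmost derivation:
  Step 1: S  =>  A A   (applied S -> A A)
  Step 2: A A  =>  A A A   (applied A -> A A)
  Step 3: A A A  =>  A A A A   (applied A -> A A)
  Step 4: A A A A  =>  a A A A   (applied A -> a)
  Step 5: a A A A  =>  a A A A A   (applied A -> A A)
  Step 6: a A A A A  =>  a A A A A A   (applied A -> A A)
  Step 7: a A A A A A  =>  a a A A A A   (applied A -> a)
  Step 8: a a A A A A  =>  a a a A A A   (applied A -> a)
  Step 9: a a a A A A  =>  a a a A A A A   (applied A -> A A)
  Step 10: a a a A A A A  =>  a a a a A A A   (applied A -> a)
  Step 11: a a a a A A A  =>  a a a a a A A   (applied A -> a)
  Step 12: a a a a a A A  =>  a a a a a a A   (applied A -> a)
  Step 13: a a a a a a A  =>  a a a a a a A A   (applied A -> A A)
  Step 14: a a a a a a A A  =>  a a a a a a A A A   (applied A -> A A)
  Step 15: a a a a a a A A A  =>  a a a a a a A A A A   (applied A -> A A)
  Step 16: a a a a a a A A A A  =>  a a a a a a A A A A A   (applied A -> A A)
  Step 17: a a a a a a A A A A A  =>  a a a a a a a A A A A   (applied A -> a)
  Step 18: a a a a a a a A A A A  =>  a a a a a a a a A A A   (applied A -> a)
  Step 19: a a a a a a a a A A A  =>  a a a a a a a a A A A A   (applied A -> A A)
  Step 20: a a a a a a a a A A A A  =>  a a a a a a a a a A A A   (applied A -> a)
  Step 21: a a a a a a a a a A A A  =>  a a a a a a a a a a A A   (applied A -> a)
  Step 22: a a a a a a a a a a A A  =>  a a a a a a a a a a a A   (applied A -> a)
  Step 23: a a a a a a a a a a a A  =>  a a a a a a a a a a a a   (applied A -> a)
Final yield: a a a a a a a a a a a a
Total rewrite steps: 23

23


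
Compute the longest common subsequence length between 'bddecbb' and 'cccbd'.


DP table for LCS of 'bddecbb' and 'cccbd':
       c  c  c  b  d
    0  0  0  0  0  0
  b 0  0  0  0  1  1
  d 0  0  0  0  1  2
  d 0  0  0  0  1  2
  e 0  0  0  0  1  2
  c 0  1  1  1  1  2
  b 0  1  1  1  2  2
  b 0  1  1  1  2  2
LCS: 'bd'
LCS length = 2

2


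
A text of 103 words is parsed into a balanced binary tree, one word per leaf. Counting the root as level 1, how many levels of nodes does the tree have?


In a balanced binary tree with n leaves the deepest leaf is ceil(log2(n)) edges below the root,
so counting node levels inclusive of root and leaves gives ceil(log2(n)) + 1 levels.
log2(103) = 6.6865
ceil(6.6865) = 7
levels = 7 + 1 = 8

8


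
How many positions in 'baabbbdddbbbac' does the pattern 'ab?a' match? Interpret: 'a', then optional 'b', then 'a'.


Pattern: ab?a means 'a', then optional 'b', then 'a'.
Scanning 'baabbbdddbbbac' position-by-position:
  Pos 0: window 'baa' -> no
  Pos 1: window 'aab' -> MATCH
  Pos 2: window 'abb' -> no
  Pos 3: window 'bbb' -> no
  Pos 4: window 'bbd' -> no
  Pos 5: window 'bdd' -> no
  Pos 6: window 'ddd' -> no
  Pos 7: window 'ddb' -> no
  Pos 8: window 'dbb' -> no
  Pos 9: window 'bbb' -> no
  Pos 10: window 'bba' -> no
  Pos 11: window 'bac' -> no
  Pos 12: window 'ac' -> no
  Pos 13: window 'c' -> no
Total matches: 1

1


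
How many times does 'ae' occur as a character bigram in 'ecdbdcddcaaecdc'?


Scanning 'ecdbdcddcaaecdc' for bigram 'ae':
  Position 0: 'ec' -> no
  Position 1: 'cd' -> no
  Position 2: 'db' -> no
  Position 3: 'bd' -> no
  Position 4: 'dc' -> no
  Position 5: 'cd' -> no
  Position 6: 'dd' -> no
  Position 7: 'dc' -> no
  Position 8: 'ca' -> no
  Position 9: 'aa' -> no
  Position 10: 'ae' -> MATCH
  Position 11: 'ec' -> no
  Position 12: 'cd' -> no
  Position 13: 'dc' -> no
Total matches: 1

1


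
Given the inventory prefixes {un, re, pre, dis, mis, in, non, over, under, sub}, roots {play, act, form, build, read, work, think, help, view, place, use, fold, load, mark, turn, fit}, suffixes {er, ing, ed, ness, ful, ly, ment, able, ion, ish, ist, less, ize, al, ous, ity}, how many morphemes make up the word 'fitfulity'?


Segmenting 'fitfulity' against the inventory:
  'fit' -> root (morpheme 1)
  'ful' -> suffix (morpheme 2)
  'ity' -> suffix (morpheme 3)
Total morphemes: 3

3


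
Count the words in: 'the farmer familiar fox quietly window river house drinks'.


Counting words by splitting on spaces:
  Word 1: 'the'
  Word 2: 'farmer'
  Word 3: 'familiar'
  Word 4: 'fox'
  Word 5: 'quietly'
  Word 6: 'window'
  Word 7: 'river'
  Word 8: 'house'
  Word 9: 'drinks'
Total words: 9

9


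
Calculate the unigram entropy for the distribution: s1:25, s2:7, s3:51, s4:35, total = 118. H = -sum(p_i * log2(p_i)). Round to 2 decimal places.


Computing entropy H = -sum(p_i * log2(p_i)):
  s1: p = 25/118 = 0.2119, -p*log2(p) = 0.4743
  s2: p = 7/118 = 0.0593, -p*log2(p) = 0.2418
  s3: p = 51/118 = 0.4322, -p*log2(p) = 0.5231
  s4: p = 35/118 = 0.2966, -p*log2(p) = 0.5201
H = sum of terms = 1.7593
Rounded to 2 decimals: 1.76

1.76


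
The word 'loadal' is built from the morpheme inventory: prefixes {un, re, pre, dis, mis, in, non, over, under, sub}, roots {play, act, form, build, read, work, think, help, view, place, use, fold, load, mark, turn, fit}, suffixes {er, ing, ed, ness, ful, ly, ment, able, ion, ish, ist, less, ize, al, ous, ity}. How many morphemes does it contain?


Segmenting 'loadal' against the inventory:
  'load' -> root (morpheme 1)
  'al' -> suffix (morpheme 2)
Total morphemes: 2

2


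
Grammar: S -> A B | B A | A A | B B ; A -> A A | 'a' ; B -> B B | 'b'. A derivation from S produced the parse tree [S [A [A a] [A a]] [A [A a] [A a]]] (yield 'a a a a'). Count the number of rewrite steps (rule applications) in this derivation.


Every bracketed nonterminal node [X ...] in the tree is produced by exactly one rule application.
Reading the tree off as a leftmost derivation:
  Step 1: S  =>  A A   (applied S -> A A)
  Step 2: A A  =>  A A A   (applied A -> A A)
  Step 3: A A A  =>  a A A   (applied A -> a)
  Step 4: a A A  =>  a a A   (applied A -> a)
  Step 5: a a A  =>  a a A A   (applied A -> A A)
  Step 6: a a A A  =>  a a a A   (applied A -> a)
  Step 7: a a a A  =>  a a a a   (applied A -> a)
Final yield: a a a a
Total rewrite steps: 7

7


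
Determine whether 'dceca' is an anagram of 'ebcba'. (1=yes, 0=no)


Sort characters of 'dceca': 'accde'
Sort characters of 'ebcba': 'abbce'
Sorted forms differ -> they are NOT anagrams
Result: 0

0


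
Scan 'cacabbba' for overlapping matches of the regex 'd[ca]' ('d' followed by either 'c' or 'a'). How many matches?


Pattern: d[ca] means 'd' followed by either 'c' or 'a'.
Scanning 'cacabbba' position-by-position:
  Pos 0: window 'ca' -> no
  Pos 1: window 'ac' -> no
  Pos 2: window 'ca' -> no
  Pos 3: window 'ab' -> no
  Pos 4: window 'bb' -> no
  Pos 5: window 'bb' -> no
  Pos 6: window 'ba' -> no
  Pos 7: window 'a' -> no
Total matches: 0

0


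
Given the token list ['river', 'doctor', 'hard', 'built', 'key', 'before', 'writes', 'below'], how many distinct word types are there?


Listing all tokens and tracking unique types:
  Token 1: 'river' -> NEW (unique so far: 1)
  Token 2: 'doctor' -> NEW (unique so far: 2)
  Token 3: 'hard' -> NEW (unique so far: 3)
  Token 4: 'built' -> NEW (unique so far: 4)
  Token 5: 'key' -> NEW (unique so far: 5)
  Token 6: 'before' -> NEW (unique so far: 6)
  Token 7: 'writes' -> NEW (unique so far: 7)
  Token 8: 'below' -> NEW (unique so far: 8)
Unique types: ('before', 'below', 'built', 'doctor', 'hard', 'key', 'river', 'writes')
Vocabulary size: 8

8


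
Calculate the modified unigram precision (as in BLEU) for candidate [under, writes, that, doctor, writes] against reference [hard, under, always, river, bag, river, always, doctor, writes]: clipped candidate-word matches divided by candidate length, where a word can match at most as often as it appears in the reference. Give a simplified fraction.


Reference word counts: {'always': 2, 'bag': 1, 'doctor': 1, 'hard': 1, 'river': 2, 'under': 1, 'writes': 1}
Checking each candidate word (with clipping):
  'under' -> in reference (ref count 1, used 1/1) -> match (matches: 1)
  'writes' -> in reference (ref count 1, used 1/1) -> match (matches: 2)
  'that' -> not in reference -> no match (matches: 2)
  'doctor' -> in reference (ref count 1, used 1/1) -> match (matches: 3)
  'writes' -> ref count 1 already used up (1/1) -> clipped, no match (matches: 3)
Clipped matches: 3, Candidate length: 5
Precision = 3/5

3/5


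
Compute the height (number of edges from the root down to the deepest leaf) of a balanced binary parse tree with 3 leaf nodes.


In a balanced binary tree with n leaves the deepest leaf is ceil(log2(n)) edges below the root.
log2(3) = 1.5850
ceil(1.5850) = 2
height (edges) = 2

2


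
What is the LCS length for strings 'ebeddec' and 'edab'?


DP table for LCS of 'ebeddec' and 'edab':
       e  d  a  b
    0  0  0  0  0
  e 0  1  1  1  1
  b 0  1  1  1  2
  e 0  1  1  1  2
  d 0  1  2  2  2
  d 0  1  2  2  2
  e 0  1  2  2  2
  c 0  1  2  2  2
LCS: 'eb'
LCS length = 2

2


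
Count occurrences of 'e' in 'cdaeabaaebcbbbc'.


Scanning 'cdaeabaaebcbbbc' for 'e':
  Position 3: 'e' -> MATCH (count: 1)
  Position 8: 'e' -> MATCH (count: 2)
Total occurrences of 'e': 2

2


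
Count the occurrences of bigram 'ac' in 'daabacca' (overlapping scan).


Scanning 'daabacca' for bigram 'ac':
  Position 0: 'da' -> no
  Position 1: 'aa' -> no
  Position 2: 'ab' -> no
  Position 3: 'ba' -> no
  Position 4: 'ac' -> MATCH
  Position 5: 'cc' -> no
  Position 6: 'ca' -> no
Total matches: 1

1


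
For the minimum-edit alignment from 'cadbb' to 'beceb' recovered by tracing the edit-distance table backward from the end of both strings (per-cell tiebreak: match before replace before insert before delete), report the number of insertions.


Edit distance = 4. Backtracking from cell (5, 5) with preference match > replace > insert > delete,
then listing the resulting alignment 'cadbb' -> 'beceb' left to right:
  Step 1: replace c->b
  Step 2: replace a->e
  Step 3: replace d->c
  Step 4: replace b->e
  Step 5: keep 'b'
Total insertions: 0

0


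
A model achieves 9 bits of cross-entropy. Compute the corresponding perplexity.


Perplexity formula: PP = 2^H
H = 9
PP = 2^9
PP = 2^9 = 512

512


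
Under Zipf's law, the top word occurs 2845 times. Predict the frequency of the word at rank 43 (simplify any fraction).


Zipf's law: freq(rank) = f1 / rank
f1 = 2845, rank = 43
freq = 2845 / 43
GCD(2845, 43) = 1
Simplified: 2845/43

2845/43


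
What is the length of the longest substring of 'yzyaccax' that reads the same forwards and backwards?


Scanning 'yzyaccax' for palindromic substrings.
Substring at positions 3-6: 'acca'.
Check: reverse('acca') = 'acca' -> palindrome confirmed.
Neighbouring characters ('y' / 'x') break symmetry, so it cannot extend further.
No longer palindromic substring exists; longest length = 4

4


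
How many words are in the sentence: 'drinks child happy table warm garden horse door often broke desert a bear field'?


Counting words by splitting on spaces:
  Word 1: 'drinks'
  Word 2: 'child'
  Word 3: 'happy'
  Word 4: 'table'
  Word 5: 'warm'
  Word 6: 'garden'
  Word 7: 'horse'
  Word 8: 'door'
  Word 9: 'often'
  Word 10: 'broke'
  Word 11: 'desert'
  Word 12: 'a'
  Word 13: 'bear'
  Word 14: 'field'
Total words: 14

14


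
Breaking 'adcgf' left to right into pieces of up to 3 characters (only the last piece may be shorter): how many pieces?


'adcgf' has 5 characters.
Chunking with max size 3:
  Chunk 1: 'adc' (positions 0-2)
  Chunk 2: 'gf' (positions 3-4)
Total chunks: ceil(5 / 3) = 2

2


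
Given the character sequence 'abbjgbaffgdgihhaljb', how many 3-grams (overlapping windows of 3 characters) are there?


String 'abbjgbaffgdgihhaljb' has length L = 19.
Number of overlapping n-grams = L - n + 1
Substituting: 19 - 3 + 1 = 17

17


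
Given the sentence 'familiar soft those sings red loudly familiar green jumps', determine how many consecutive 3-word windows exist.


Word trigrams from [9] words:
  Trigram 1: (familiar soft those)
  Trigram 2: (soft those sings)
  Trigram 3: (those sings red)
  Trigram 4: (sings red loudly)
  Trigram 5: (red loudly familiar)
  Trigram 6: (loudly familiar green)
  Trigram 7: (familiar green jumps)
Total word trigrams: 9 - 2 = 7

7


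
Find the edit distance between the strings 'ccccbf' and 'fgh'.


Building DP table for s1='ccccbf' (len 6) and s2='fgh' (len 3):
       f  g  h
    0  1  2  3
  c 1  1  2  3
  c 2  2  2  3
  c 3  3  3  3
  c 4  4  4  4
  b 5  5  5  5
  f 6  5  6  6
Edit distance = dp[6][3] = 6

6


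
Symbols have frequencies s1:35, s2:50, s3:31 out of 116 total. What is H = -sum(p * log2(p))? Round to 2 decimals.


Computing entropy H = -sum(p_i * log2(p_i)):
  s1: p = 35/116 = 0.3017, -p*log2(p) = 0.5216
  s2: p = 50/116 = 0.4310, -p*log2(p) = 0.5233
  s3: p = 31/116 = 0.2672, -p*log2(p) = 0.5088
H = sum of terms = 1.5537
Rounded to 2 decimals: 1.55

1.55


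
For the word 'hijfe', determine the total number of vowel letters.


Scanning each character of 'hijfe':
  Position 1: 'h' -> consonant (running count: 0)
  Position 2: 'i' -> vowel (running count: 1)
  Position 3: 'j' -> consonant (running count: 1)
  Position 4: 'f' -> consonant (running count: 1)
  Position 5: 'e' -> vowel (running count: 2)
Total vowels: 2

2


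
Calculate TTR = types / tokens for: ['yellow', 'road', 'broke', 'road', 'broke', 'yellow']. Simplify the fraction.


Tokens: 6
Unique types: ('broke', 'road', 'yellow') = 3
TTR = 3/6
Simplify: divide both by 3 -> 1/2
TTR = 1/2

1/2


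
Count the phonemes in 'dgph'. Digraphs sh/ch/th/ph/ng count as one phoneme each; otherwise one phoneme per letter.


Parsing 'dgph' greedily, digraphs first:
  'd' -> consonant phoneme (phonemes so far: 1)
  'g' -> consonant phoneme (phonemes so far: 2)
  'ph' -> digraph (1 consonant phoneme) (phonemes so far: 3)
Total phonemes: 3

3


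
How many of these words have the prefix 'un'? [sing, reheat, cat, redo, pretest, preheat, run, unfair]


Checking each word for prefix 'un':
  'sing' -> no (count: 0)
  'reheat' -> no (count: 0)
  'cat' -> no (count: 0)
  'redo' -> no (count: 0)
  'pretest' -> no (count: 0)
  'preheat' -> no (count: 0)
  'run' -> no (count: 0)
  'unfair' -> YES, starts with 'un' (count: 1)
Total with prefix 'un': 1

1


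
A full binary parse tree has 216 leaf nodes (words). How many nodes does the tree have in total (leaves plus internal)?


Leaf nodes (terminals): 216
Internal nodes = n - 1 = 216 - 1 = 215
Total = leaves + internal = 216 + 215 = 431

431


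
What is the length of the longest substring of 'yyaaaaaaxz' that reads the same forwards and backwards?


Scanning 'yyaaaaaaxz' for palindromic substrings.
Substring at positions 2-7: 'aaaaaa'.
Check: reverse('aaaaaa') = 'aaaaaa' -> palindrome confirmed.
Neighbouring characters ('y' / 'x') break symmetry, so it cannot extend further.
No longer palindromic substring exists; longest length = 6

6


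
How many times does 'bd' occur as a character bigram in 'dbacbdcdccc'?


Scanning 'dbacbdcdccc' for bigram 'bd':
  Position 0: 'db' -> no
  Position 1: 'ba' -> no
  Position 2: 'ac' -> no
  Position 3: 'cb' -> no
  Position 4: 'bd' -> MATCH
  Position 5: 'dc' -> no
  Position 6: 'cd' -> no
  Position 7: 'dc' -> no
  Position 8: 'cc' -> no
  Position 9: 'cc' -> no
Total matches: 1

1


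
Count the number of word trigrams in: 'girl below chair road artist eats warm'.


Word trigrams from [7] words:
  Trigram 1: (girl below chair)
  Trigram 2: (below chair road)
  Trigram 3: (chair road artist)
  Trigram 4: (road artist eats)
  Trigram 5: (artist eats warm)
Total word trigrams: 7 - 2 = 5

5


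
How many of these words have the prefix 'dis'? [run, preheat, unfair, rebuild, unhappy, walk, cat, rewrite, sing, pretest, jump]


Checking each word for prefix 'dis':
  'run' -> no (count: 0)
  'preheat' -> no (count: 0)
  'unfair' -> no (count: 0)
  'rebuild' -> no (count: 0)
  'unhappy' -> no (count: 0)
  'walk' -> no (count: 0)
  'cat' -> no (count: 0)
  'rewrite' -> no (count: 0)
  'sing' -> no (count: 0)
  'pretest' -> no (count: 0)
  'jump' -> no (count: 0)
Total with prefix 'dis': 0

0


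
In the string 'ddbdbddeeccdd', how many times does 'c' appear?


Scanning 'ddbdbddeeccdd' for 'c':
  Position 9: 'c' -> MATCH (count: 1)
  Position 10: 'c' -> MATCH (count: 2)
Total occurrences of 'c': 2

2


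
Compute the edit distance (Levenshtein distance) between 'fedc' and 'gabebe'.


Building DP table for s1='fedc' (len 4) and s2='gabebe' (len 6):
       g  a  b  e  b  e
    0  1  2  3  4  5  6
  f 1  1  2  3  4  5  6
  e 2  2  2  3  3  4  5
  d 3  3  3  3  4  4  5
  c 4  4  4  4  4  5  5
Edit distance = dp[4][6] = 5

5


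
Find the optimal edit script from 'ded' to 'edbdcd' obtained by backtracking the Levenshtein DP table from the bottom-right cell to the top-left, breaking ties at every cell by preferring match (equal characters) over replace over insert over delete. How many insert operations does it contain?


Edit distance = 4. Backtracking from cell (3, 6) with preference match > replace > insert > delete,
then listing the resulting alignment 'ded' -> 'edbdcd' left to right:
  Step 1: insert 'e' [insertion #1]
  Step 2: insert 'd' [insertion #2]
  Step 3: insert 'b' [insertion #3]
  Step 4: keep 'd'
  Step 5: replace e->c
  Step 6: keep 'd'
Total insertions: 3

3


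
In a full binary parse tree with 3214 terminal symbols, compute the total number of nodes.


Leaf nodes (terminals): 3214
Internal nodes = n - 1 = 3214 - 1 = 3213
Total = leaves + internal = 3214 + 3213 = 6427

6427


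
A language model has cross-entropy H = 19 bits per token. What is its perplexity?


Perplexity formula: PP = 2^H
H = 19
PP = 2^19
PP = 2^19 = 524288

524288


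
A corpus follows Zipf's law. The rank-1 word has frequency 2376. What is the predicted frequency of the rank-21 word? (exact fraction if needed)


Zipf's law: freq(rank) = f1 / rank
f1 = 2376, rank = 21
freq = 2376 / 21
GCD(2376, 21) = 3
Simplified: 792/7

792/7


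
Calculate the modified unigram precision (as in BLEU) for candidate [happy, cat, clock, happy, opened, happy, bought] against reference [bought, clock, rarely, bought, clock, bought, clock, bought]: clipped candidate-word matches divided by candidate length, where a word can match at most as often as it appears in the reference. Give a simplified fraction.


Reference word counts: {'bought': 4, 'clock': 3, 'rarely': 1}
Checking each candidate word (with clipping):
  'happy' -> not in reference -> no match (matches: 0)
  'cat' -> not in reference -> no match (matches: 0)
  'clock' -> in reference (ref count 3, used 1/3) -> match (matches: 1)
  'happy' -> not in reference -> no match (matches: 1)
  'opened' -> not in reference -> no match (matches: 1)
  'happy' -> not in reference -> no match (matches: 1)
  'bought' -> in reference (ref count 4, used 1/4) -> match (matches: 2)
Clipped matches: 2, Candidate length: 7
Precision = 2/7

2/7
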